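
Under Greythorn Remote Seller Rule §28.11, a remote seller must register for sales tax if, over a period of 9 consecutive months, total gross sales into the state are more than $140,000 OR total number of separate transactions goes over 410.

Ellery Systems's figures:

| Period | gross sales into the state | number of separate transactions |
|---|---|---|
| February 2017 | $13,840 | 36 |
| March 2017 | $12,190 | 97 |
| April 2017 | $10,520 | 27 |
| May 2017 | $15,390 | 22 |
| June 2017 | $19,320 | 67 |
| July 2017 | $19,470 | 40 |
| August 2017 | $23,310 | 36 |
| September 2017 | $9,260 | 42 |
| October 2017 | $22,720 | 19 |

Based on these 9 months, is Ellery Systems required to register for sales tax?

Yes

Total gross sales into the state: $13,840 + $12,190 + $10,520 + $15,390 + $19,320 + $19,470 + $23,310 + $9,260 + $22,720 = $146,020 (> $140,000).
Total number of separate transactions: 36 + 97 + 27 + 22 + 67 + 40 + 36 + 42 + 19 = 386 (≤ 410).
The test is 'or': at least one threshold is exceeded.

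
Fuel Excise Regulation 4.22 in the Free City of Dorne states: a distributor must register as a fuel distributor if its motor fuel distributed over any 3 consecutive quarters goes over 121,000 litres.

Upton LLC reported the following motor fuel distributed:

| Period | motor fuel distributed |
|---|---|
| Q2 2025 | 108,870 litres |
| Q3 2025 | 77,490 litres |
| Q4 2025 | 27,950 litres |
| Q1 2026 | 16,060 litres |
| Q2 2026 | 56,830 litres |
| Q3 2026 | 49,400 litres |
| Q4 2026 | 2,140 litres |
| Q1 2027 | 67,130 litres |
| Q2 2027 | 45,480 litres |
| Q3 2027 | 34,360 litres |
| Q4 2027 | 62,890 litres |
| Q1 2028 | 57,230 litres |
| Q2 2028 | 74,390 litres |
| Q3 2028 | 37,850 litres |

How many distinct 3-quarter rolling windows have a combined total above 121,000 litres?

8

Q2 2025–Q4 2025: 108,870 litres + 77,490 litres + 27,950 litres = 214,310 litres (over)
Q3 2025–Q1 2026: 77,490 litres + 27,950 litres + 16,060 litres = 121,500 litres (over)
Q4 2025–Q2 2026: 27,950 litres + 16,060 litres + 56,830 litres = 100,840 litres (under)
Q1 2026–Q3 2026: 16,060 litres + 56,830 litres + 49,400 litres = 122,290 litres (over)
Q2 2026–Q4 2026: 56,830 litres + 49,400 litres + 2,140 litres = 108,370 litres (under)
Q3 2026–Q1 2027: 49,400 litres + 2,140 litres + 67,130 litres = 118,670 litres (under)
Q4 2026–Q2 2027: 2,140 litres + 67,130 litres + 45,480 litres = 114,750 litres (under)
Q1 2027–Q3 2027: 67,130 litres + 45,480 litres + 34,360 litres = 146,970 litres (over)
Q2 2027–Q4 2027: 45,480 litres + 34,360 litres + 62,890 litres = 142,730 litres (over)
Q3 2027–Q1 2028: 34,360 litres + 62,890 litres + 57,230 litres = 154,480 litres (over)
Q4 2027–Q2 2028: 62,890 litres + 57,230 litres + 74,390 litres = 194,510 litres (over)
Q1 2028–Q3 2028: 57,230 litres + 74,390 litres + 37,850 litres = 169,470 litres (over)
8 windows exceed the threshold.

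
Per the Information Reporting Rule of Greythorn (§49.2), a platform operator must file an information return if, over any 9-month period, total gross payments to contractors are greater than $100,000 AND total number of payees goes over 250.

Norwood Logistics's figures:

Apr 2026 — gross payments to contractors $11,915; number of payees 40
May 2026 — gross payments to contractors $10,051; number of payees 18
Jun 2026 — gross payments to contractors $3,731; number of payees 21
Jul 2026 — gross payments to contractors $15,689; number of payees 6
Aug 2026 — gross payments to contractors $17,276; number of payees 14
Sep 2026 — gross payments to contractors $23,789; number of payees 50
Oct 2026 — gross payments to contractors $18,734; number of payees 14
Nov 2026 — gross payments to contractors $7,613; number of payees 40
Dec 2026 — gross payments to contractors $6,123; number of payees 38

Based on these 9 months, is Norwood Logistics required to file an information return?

Total gross payments to contractors: $11,915 + $10,051 + $3,731 + $15,689 + $17,276 + $23,789 + $18,734 + $7,613 + $6,123 = $114,921 (> $100,000).
Total number of payees: 40 + 18 + 21 + 6 + 14 + 50 + 14 + 40 + 38 = 241 (≤ 250).
The test is 'and': the rule requires both, and at least one is not exceeded.

No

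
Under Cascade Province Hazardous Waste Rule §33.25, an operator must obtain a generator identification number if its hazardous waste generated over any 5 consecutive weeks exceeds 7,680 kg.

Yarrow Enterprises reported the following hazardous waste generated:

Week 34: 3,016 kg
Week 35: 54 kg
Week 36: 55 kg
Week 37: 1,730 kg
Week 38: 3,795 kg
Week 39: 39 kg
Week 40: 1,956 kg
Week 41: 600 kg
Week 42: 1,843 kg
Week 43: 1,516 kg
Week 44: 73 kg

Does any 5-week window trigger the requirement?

Week 34–Week 38: 3,016 kg + 54 kg + 55 kg + 1,730 kg + 3,795 kg = 8,650 kg (over)
Week 35–Week 39: 54 kg + 55 kg + 1,730 kg + 3,795 kg + 39 kg = 5,673 kg (under)
Week 36–Week 40: 55 kg + 1,730 kg + 3,795 kg + 39 kg + 1,956 kg = 7,575 kg (under)
Week 37–Week 41: 1,730 kg + 3,795 kg + 39 kg + 1,956 kg + 600 kg = 8,120 kg (over)
Week 38–Week 42: 3,795 kg + 39 kg + 1,956 kg + 600 kg + 1,843 kg = 8,233 kg (over)
Week 39–Week 43: 39 kg + 1,956 kg + 600 kg + 1,843 kg + 1,516 kg = 5,954 kg (under)
Week 40–Week 44: 1,956 kg + 600 kg + 1,843 kg + 1,516 kg + 73 kg = 5,988 kg (under)
At least one window exceeds 7,680 kg.

Yes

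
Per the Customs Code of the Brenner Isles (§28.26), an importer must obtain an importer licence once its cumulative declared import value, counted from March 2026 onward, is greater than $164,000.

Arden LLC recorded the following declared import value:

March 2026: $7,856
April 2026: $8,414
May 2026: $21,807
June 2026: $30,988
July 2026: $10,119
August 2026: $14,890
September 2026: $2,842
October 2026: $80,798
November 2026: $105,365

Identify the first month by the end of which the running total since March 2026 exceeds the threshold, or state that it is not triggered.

Through March 2026: $7,856
Through April 2026: $16,270
Through May 2026: $38,077
Through June 2026: $69,065
Through July 2026: $79,184
Through August 2026: $94,074
Through September 2026: $96,916
Through October 2026: $177,714 ← exceeds threshold

October 2026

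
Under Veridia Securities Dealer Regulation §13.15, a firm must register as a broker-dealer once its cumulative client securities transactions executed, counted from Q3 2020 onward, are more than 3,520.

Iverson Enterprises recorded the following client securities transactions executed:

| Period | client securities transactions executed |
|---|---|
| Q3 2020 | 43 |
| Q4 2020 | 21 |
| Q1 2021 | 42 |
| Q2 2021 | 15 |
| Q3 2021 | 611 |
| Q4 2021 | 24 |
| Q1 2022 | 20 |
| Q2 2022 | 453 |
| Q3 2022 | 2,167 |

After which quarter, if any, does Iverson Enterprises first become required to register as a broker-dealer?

Not triggered

Through Q3 2020: 43
Through Q4 2020: 64
Through Q1 2021: 106
Through Q2 2021: 121
Through Q3 2021: 732
Through Q4 2021: 756
Through Q1 2022: 776
Through Q2 2022: 1,229
Through Q3 2022: 3,396
Final cumulative total 3,396 ≤ 3,520; the threshold is never exceeded.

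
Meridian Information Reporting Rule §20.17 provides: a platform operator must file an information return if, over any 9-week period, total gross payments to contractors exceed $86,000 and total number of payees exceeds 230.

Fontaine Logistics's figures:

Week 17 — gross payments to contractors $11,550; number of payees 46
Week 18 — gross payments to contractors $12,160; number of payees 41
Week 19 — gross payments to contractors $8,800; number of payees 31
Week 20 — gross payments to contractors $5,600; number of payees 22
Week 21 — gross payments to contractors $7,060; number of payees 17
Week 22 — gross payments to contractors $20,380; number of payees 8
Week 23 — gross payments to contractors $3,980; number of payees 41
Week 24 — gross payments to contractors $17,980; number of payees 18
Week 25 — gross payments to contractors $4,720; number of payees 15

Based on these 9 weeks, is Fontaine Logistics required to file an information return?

Yes

Total gross payments to contractors: $11,550 + $12,160 + $8,800 + $5,600 + $7,060 + $20,380 + $3,980 + $17,980 + $4,720 = $92,230 (> $86,000).
Total number of payees: 46 + 41 + 31 + 22 + 17 + 8 + 41 + 18 + 15 = 239 (> 230).
The test is 'and': both thresholds are exceeded.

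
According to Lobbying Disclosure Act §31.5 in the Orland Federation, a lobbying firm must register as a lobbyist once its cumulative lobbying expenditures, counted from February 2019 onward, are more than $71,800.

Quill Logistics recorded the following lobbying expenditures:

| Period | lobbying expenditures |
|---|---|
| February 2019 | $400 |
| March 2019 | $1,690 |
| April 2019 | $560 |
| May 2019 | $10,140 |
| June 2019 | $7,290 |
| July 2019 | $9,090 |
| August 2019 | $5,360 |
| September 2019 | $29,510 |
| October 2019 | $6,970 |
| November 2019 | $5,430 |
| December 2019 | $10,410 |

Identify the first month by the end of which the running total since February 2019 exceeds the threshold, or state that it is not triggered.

November 2019

Through February 2019: $400
Through March 2019: $2,090
Through April 2019: $2,650
Through May 2019: $12,790
Through June 2019: $20,080
Through July 2019: $29,170
Through August 2019: $34,530
Through September 2019: $64,040
Through October 2019: $71,010
Through November 2019: $76,440 ← exceeds threshold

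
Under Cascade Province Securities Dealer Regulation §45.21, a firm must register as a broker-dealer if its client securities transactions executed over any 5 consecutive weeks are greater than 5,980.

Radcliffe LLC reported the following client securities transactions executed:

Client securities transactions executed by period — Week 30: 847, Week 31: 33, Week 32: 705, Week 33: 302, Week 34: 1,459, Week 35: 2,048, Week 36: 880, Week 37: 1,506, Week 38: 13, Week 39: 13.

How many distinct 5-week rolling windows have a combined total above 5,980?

Week 30–Week 34: 847 + 33 + 705 + 302 + 1,459 = 3,346 (under)
Week 31–Week 35: 33 + 705 + 302 + 1,459 + 2,048 = 4,547 (under)
Week 32–Week 36: 705 + 302 + 1,459 + 2,048 + 880 = 5,394 (under)
Week 33–Week 37: 302 + 1,459 + 2,048 + 880 + 1,506 = 6,195 (over)
Week 34–Week 38: 1,459 + 2,048 + 880 + 1,506 + 13 = 5,906 (under)
Week 35–Week 39: 2,048 + 880 + 1,506 + 13 + 13 = 4,460 (under)
1 window exceeds the threshold.

1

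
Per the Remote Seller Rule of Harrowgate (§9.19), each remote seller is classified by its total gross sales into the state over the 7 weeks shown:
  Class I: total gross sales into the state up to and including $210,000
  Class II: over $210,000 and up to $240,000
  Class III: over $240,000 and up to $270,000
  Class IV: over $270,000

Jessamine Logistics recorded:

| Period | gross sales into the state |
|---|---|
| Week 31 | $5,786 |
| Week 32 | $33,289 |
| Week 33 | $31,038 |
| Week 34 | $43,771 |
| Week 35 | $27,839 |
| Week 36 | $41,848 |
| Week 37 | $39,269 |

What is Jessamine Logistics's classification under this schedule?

Total gross sales into the state: $5,786 + $33,289 + $31,038 + $43,771 + $27,839 + $41,848 + $39,269 = $222,840.
$210,000 < $222,840 ≤ $240,000, so Class II applies.

Class II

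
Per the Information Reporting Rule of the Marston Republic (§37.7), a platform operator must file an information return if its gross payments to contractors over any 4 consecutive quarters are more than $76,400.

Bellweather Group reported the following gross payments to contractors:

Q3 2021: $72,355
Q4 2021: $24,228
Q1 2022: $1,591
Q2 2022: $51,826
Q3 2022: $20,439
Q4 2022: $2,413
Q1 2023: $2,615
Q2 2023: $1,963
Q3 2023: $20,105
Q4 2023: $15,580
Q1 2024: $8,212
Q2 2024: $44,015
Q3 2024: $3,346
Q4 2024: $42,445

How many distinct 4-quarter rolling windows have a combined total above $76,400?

Q3 2021–Q2 2022: $72,355 + $24,228 + $1,591 + $51,826 = $150,000 (over)
Q4 2021–Q3 2022: $24,228 + $1,591 + $51,826 + $20,439 = $98,084 (over)
Q1 2022–Q4 2022: $1,591 + $51,826 + $20,439 + $2,413 = $76,269 (under)
Q2 2022–Q1 2023: $51,826 + $20,439 + $2,413 + $2,615 = $77,293 (over)
Q3 2022–Q2 2023: $20,439 + $2,413 + $2,615 + $1,963 = $27,430 (under)
Q4 2022–Q3 2023: $2,413 + $2,615 + $1,963 + $20,105 = $27,096 (under)
Q1 2023–Q4 2023: $2,615 + $1,963 + $20,105 + $15,580 = $40,263 (under)
Q2 2023–Q1 2024: $1,963 + $20,105 + $15,580 + $8,212 = $45,860 (under)
Q3 2023–Q2 2024: $20,105 + $15,580 + $8,212 + $44,015 = $87,912 (over)
Q4 2023–Q3 2024: $15,580 + $8,212 + $44,015 + $3,346 = $71,153 (under)
Q1 2024–Q4 2024: $8,212 + $44,015 + $3,346 + $42,445 = $98,018 (over)
5 windows exceed the threshold.

5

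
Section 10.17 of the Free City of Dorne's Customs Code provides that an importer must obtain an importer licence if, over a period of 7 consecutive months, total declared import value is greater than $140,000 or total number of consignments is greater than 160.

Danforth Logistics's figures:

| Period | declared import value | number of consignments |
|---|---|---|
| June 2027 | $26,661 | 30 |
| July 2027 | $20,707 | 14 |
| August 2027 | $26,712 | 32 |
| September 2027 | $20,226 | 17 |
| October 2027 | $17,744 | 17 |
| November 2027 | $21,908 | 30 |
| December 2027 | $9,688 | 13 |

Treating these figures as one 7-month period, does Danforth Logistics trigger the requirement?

Total declared import value: $26,661 + $20,707 + $26,712 + $20,226 + $17,744 + $21,908 + $9,688 = $143,646 (> $140,000).
Total number of consignments: 30 + 14 + 32 + 17 + 17 + 30 + 13 = 153 (≤ 160).
The test is 'or': at least one threshold is exceeded.

Yes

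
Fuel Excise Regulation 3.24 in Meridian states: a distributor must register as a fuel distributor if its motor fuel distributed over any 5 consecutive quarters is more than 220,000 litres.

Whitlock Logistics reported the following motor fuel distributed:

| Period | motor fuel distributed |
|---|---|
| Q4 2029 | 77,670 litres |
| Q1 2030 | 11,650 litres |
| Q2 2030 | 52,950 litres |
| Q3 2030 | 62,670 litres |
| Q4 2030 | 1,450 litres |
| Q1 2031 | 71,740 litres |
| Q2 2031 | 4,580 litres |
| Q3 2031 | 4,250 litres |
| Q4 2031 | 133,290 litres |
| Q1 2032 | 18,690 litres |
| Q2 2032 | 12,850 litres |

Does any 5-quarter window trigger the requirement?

Yes

Q4 2029–Q4 2030: 77,670 litres + 11,650 litres + 52,950 litres + 62,670 litres + 1,450 litres = 206,390 litres (under)
Q1 2030–Q1 2031: 11,650 litres + 52,950 litres + 62,670 litres + 1,450 litres + 71,740 litres = 200,460 litres (under)
Q2 2030–Q2 2031: 52,950 litres + 62,670 litres + 1,450 litres + 71,740 litres + 4,580 litres = 193,390 litres (under)
Q3 2030–Q3 2031: 62,670 litres + 1,450 litres + 71,740 litres + 4,580 litres + 4,250 litres = 144,690 litres (under)
Q4 2030–Q4 2031: 1,450 litres + 71,740 litres + 4,580 litres + 4,250 litres + 133,290 litres = 215,310 litres (under)
Q1 2031–Q1 2032: 71,740 litres + 4,580 litres + 4,250 litres + 133,290 litres + 18,690 litres = 232,550 litres (over)
Q2 2031–Q2 2032: 4,580 litres + 4,250 litres + 133,290 litres + 18,690 litres + 12,850 litres = 173,660 litres (under)
At least one window exceeds 220,000 litres.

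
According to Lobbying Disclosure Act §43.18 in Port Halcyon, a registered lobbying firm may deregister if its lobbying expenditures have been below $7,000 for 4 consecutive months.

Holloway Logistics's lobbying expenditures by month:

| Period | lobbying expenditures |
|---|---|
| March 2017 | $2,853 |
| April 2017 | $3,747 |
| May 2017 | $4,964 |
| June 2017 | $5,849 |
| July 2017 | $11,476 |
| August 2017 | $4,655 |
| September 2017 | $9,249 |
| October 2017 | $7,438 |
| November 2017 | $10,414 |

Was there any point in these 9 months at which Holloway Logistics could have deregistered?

Months below $7,000: March 2017, April 2017, May 2017, June 2017, August 2017.
Longest run of consecutive months below the threshold: 4.
4 ≥ 4, so Holloway Logistics became eligible.

Yes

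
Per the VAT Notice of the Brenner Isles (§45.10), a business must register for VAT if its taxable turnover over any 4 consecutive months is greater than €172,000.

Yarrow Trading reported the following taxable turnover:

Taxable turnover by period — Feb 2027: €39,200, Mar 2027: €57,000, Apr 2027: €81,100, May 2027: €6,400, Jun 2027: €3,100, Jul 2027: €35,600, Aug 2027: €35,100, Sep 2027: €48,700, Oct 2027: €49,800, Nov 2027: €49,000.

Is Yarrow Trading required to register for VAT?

Feb 2027–May 2027: €39,200 + €57,000 + €81,100 + €6,400 = €183,700 (over)
Mar 2027–Jun 2027: €57,000 + €81,100 + €6,400 + €3,100 = €147,600 (under)
Apr 2027–Jul 2027: €81,100 + €6,400 + €3,100 + €35,600 = €126,200 (under)
May 2027–Aug 2027: €6,400 + €3,100 + €35,600 + €35,100 = €80,200 (under)
Jun 2027–Sep 2027: €3,100 + €35,600 + €35,100 + €48,700 = €122,500 (under)
Jul 2027–Oct 2027: €35,600 + €35,100 + €48,700 + €49,800 = €169,200 (under)
Aug 2027–Nov 2027: €35,100 + €48,700 + €49,800 + €49,000 = €182,600 (over)
At least one window exceeds €172,000.

Yes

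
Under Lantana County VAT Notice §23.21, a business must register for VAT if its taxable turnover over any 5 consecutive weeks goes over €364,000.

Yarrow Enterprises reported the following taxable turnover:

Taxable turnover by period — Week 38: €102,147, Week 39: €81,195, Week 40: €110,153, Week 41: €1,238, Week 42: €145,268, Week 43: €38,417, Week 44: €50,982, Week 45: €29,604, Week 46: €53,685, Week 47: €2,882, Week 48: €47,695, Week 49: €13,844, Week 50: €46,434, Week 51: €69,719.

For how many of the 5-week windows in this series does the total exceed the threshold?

Week 38–Week 42: €102,147 + €81,195 + €110,153 + €1,238 + €145,268 = €440,001 (over)
Week 39–Week 43: €81,195 + €110,153 + €1,238 + €145,268 + €38,417 = €376,271 (over)
Week 40–Week 44: €110,153 + €1,238 + €145,268 + €38,417 + €50,982 = €346,058 (under)
Week 41–Week 45: €1,238 + €145,268 + €38,417 + €50,982 + €29,604 = €265,509 (under)
Week 42–Week 46: €145,268 + €38,417 + €50,982 + €29,604 + €53,685 = €317,956 (under)
Week 43–Week 47: €38,417 + €50,982 + €29,604 + €53,685 + €2,882 = €175,570 (under)
Week 44–Week 48: €50,982 + €29,604 + €53,685 + €2,882 + €47,695 = €184,848 (under)
Week 45–Week 49: €29,604 + €53,685 + €2,882 + €47,695 + €13,844 = €147,710 (under)
Week 46–Week 50: €53,685 + €2,882 + €47,695 + €13,844 + €46,434 = €164,540 (under)
Week 47–Week 51: €2,882 + €47,695 + €13,844 + €46,434 + €69,719 = €180,574 (under)
2 windows exceed the threshold.

2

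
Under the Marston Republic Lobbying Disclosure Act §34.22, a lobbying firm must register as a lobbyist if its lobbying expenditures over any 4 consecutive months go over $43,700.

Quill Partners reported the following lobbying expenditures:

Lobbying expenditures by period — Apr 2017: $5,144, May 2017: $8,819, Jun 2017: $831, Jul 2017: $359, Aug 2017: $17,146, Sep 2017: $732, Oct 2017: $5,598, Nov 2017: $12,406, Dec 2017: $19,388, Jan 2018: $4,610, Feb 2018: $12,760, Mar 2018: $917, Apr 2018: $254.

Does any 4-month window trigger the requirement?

Apr 2017–Jul 2017: $5,144 + $8,819 + $831 + $359 = $15,153 (under)
May 2017–Aug 2017: $8,819 + $831 + $359 + $17,146 = $27,155 (under)
Jun 2017–Sep 2017: $831 + $359 + $17,146 + $732 = $19,068 (under)
Jul 2017–Oct 2017: $359 + $17,146 + $732 + $5,598 = $23,835 (under)
Aug 2017–Nov 2017: $17,146 + $732 + $5,598 + $12,406 = $35,882 (under)
Sep 2017–Dec 2017: $732 + $5,598 + $12,406 + $19,388 = $38,124 (under)
Oct 2017–Jan 2018: $5,598 + $12,406 + $19,388 + $4,610 = $42,002 (under)
Nov 2017–Feb 2018: $12,406 + $19,388 + $4,610 + $12,760 = $49,164 (over)
Dec 2017–Mar 2018: $19,388 + $4,610 + $12,760 + $917 = $37,675 (under)
Jan 2018–Apr 2018: $4,610 + $12,760 + $917 + $254 = $18,541 (under)
At least one window exceeds $43,700.

Yes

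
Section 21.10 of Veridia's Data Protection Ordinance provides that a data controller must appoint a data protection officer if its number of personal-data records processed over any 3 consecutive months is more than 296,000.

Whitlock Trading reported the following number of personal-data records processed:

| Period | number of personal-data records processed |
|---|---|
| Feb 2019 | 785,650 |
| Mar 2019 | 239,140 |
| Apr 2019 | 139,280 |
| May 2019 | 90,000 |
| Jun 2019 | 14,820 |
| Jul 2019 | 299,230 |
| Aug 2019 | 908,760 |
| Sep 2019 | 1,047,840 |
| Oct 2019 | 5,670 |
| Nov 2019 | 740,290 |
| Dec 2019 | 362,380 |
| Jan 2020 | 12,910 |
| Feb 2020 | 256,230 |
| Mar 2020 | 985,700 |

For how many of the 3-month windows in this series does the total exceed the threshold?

Feb 2019–Apr 2019: 785,650 + 239,140 + 139,280 = 1,164,070 (over)
Mar 2019–May 2019: 239,140 + 139,280 + 90,000 = 468,420 (over)
Apr 2019–Jun 2019: 139,280 + 90,000 + 14,820 = 244,100 (under)
May 2019–Jul 2019: 90,000 + 14,820 + 299,230 = 404,050 (over)
Jun 2019–Aug 2019: 14,820 + 299,230 + 908,760 = 1,222,810 (over)
Jul 2019–Sep 2019: 299,230 + 908,760 + 1,047,840 = 2,255,830 (over)
Aug 2019–Oct 2019: 908,760 + 1,047,840 + 5,670 = 1,962,270 (over)
Sep 2019–Nov 2019: 1,047,840 + 5,670 + 740,290 = 1,793,800 (over)
Oct 2019–Dec 2019: 5,670 + 740,290 + 362,380 = 1,108,340 (over)
Nov 2019–Jan 2020: 740,290 + 362,380 + 12,910 = 1,115,580 (over)
Dec 2019–Feb 2020: 362,380 + 12,910 + 256,230 = 631,520 (over)
Jan 2020–Mar 2020: 12,910 + 256,230 + 985,700 = 1,254,840 (over)
11 windows exceed the threshold.

11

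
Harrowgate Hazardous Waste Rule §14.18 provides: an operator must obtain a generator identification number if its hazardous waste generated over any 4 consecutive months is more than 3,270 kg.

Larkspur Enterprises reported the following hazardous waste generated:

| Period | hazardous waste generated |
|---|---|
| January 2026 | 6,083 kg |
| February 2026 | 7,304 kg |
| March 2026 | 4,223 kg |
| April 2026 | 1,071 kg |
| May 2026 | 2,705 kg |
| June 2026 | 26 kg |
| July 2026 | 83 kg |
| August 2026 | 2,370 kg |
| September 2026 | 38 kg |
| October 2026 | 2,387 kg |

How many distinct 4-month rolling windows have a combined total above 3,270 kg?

6

January 2026–April 2026: 6,083 kg + 7,304 kg + 4,223 kg + 1,071 kg = 18,681 kg (over)
February 2026–May 2026: 7,304 kg + 4,223 kg + 1,071 kg + 2,705 kg = 15,303 kg (over)
March 2026–June 2026: 4,223 kg + 1,071 kg + 2,705 kg + 26 kg = 8,025 kg (over)
April 2026–July 2026: 1,071 kg + 2,705 kg + 26 kg + 83 kg = 3,885 kg (over)
May 2026–August 2026: 2,705 kg + 26 kg + 83 kg + 2,370 kg = 5,184 kg (over)
June 2026–September 2026: 26 kg + 83 kg + 2,370 kg + 38 kg = 2,517 kg (under)
July 2026–October 2026: 83 kg + 2,370 kg + 38 kg + 2,387 kg = 4,878 kg (over)
6 windows exceed the threshold.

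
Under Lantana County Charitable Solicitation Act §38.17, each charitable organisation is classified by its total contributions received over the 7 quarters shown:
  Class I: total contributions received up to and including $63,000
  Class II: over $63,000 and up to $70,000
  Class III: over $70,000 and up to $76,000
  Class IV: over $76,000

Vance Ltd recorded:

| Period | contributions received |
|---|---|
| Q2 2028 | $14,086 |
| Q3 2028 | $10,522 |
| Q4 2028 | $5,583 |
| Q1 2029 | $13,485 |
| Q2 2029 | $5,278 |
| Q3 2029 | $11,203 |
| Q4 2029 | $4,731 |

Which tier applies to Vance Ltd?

Class II

Total contributions received: $14,086 + $10,522 + $5,583 + $13,485 + $5,278 + $11,203 + $4,731 = $64,888.
$63,000 < $64,888 ≤ $70,000, so Class II applies.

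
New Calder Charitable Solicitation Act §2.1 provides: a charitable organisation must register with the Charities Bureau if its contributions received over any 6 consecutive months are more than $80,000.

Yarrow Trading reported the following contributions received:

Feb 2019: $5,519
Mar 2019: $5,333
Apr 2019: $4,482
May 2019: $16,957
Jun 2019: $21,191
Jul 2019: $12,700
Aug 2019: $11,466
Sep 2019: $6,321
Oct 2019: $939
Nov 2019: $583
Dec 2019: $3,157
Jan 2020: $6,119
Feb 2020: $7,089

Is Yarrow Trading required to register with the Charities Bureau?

Feb 2019–Jul 2019: $5,519 + $5,333 + $4,482 + $16,957 + $21,191 + $12,700 = $66,182 (under)
Mar 2019–Aug 2019: $5,333 + $4,482 + $16,957 + $21,191 + $12,700 + $11,466 = $72,129 (under)
Apr 2019–Sep 2019: $4,482 + $16,957 + $21,191 + $12,700 + $11,466 + $6,321 = $73,117 (under)
May 2019–Oct 2019: $16,957 + $21,191 + $12,700 + $11,466 + $6,321 + $939 = $69,574 (under)
Jun 2019–Nov 2019: $21,191 + $12,700 + $11,466 + $6,321 + $939 + $583 = $53,200 (under)
Jul 2019–Dec 2019: $12,700 + $11,466 + $6,321 + $939 + $583 + $3,157 = $35,166 (under)
Aug 2019–Jan 2020: $11,466 + $6,321 + $939 + $583 + $3,157 + $6,119 = $28,585 (under)
Sep 2019–Feb 2020: $6,321 + $939 + $583 + $3,157 + $6,119 + $7,089 = $24,208 (under)
No window exceeds $80,000.

No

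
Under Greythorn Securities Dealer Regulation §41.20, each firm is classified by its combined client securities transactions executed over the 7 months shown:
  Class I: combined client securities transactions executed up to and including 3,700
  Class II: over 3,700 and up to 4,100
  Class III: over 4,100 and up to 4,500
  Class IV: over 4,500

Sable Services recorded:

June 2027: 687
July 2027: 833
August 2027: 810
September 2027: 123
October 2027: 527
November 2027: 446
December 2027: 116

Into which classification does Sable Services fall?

Class I

Combined client securities transactions executed: 687 + 833 + 810 + 123 + 527 + 446 + 116 = 3,542.
3,542 ≤ 3,700, so Class I applies.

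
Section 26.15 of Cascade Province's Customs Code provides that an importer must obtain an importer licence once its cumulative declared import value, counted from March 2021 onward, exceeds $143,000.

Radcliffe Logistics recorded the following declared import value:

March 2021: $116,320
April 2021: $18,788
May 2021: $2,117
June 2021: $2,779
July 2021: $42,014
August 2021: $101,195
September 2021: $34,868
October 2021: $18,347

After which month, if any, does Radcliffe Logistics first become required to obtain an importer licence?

Through March 2021: $116,320
Through April 2021: $135,108
Through May 2021: $137,225
Through June 2021: $140,004
Through July 2021: $182,018 ← exceeds threshold

July 2021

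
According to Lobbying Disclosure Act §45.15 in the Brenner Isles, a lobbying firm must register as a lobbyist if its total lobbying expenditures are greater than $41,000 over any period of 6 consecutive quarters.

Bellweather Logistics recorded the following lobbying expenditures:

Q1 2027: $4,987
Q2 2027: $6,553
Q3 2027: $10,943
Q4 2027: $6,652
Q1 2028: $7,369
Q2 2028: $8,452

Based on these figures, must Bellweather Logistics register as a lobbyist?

Yes

Total lobbying expenditures: $4,987 + $6,553 + $10,943 + $6,652 + $7,369 + $8,452 = $44,956.
$44,956 > $41,000, so the threshold is exceeded.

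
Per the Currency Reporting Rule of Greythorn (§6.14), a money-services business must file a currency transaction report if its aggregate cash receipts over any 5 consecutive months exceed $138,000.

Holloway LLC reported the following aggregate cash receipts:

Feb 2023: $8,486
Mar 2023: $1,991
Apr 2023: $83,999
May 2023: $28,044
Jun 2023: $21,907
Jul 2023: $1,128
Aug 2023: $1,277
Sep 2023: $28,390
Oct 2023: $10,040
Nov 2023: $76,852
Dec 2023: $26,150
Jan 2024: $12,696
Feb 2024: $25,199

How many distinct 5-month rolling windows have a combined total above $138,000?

Feb 2023–Jun 2023: $8,486 + $1,991 + $83,999 + $28,044 + $21,907 = $144,427 (over)
Mar 2023–Jul 2023: $1,991 + $83,999 + $28,044 + $21,907 + $1,128 = $137,069 (under)
Apr 2023–Aug 2023: $83,999 + $28,044 + $21,907 + $1,128 + $1,277 = $136,355 (under)
May 2023–Sep 2023: $28,044 + $21,907 + $1,128 + $1,277 + $28,390 = $80,746 (under)
Jun 2023–Oct 2023: $21,907 + $1,128 + $1,277 + $28,390 + $10,040 = $62,742 (under)
Jul 2023–Nov 2023: $1,128 + $1,277 + $28,390 + $10,040 + $76,852 = $117,687 (under)
Aug 2023–Dec 2023: $1,277 + $28,390 + $10,040 + $76,852 + $26,150 = $142,709 (over)
Sep 2023–Jan 2024: $28,390 + $10,040 + $76,852 + $26,150 + $12,696 = $154,128 (over)
Oct 2023–Feb 2024: $10,040 + $76,852 + $26,150 + $12,696 + $25,199 = $150,937 (over)
4 windows exceed the threshold.

4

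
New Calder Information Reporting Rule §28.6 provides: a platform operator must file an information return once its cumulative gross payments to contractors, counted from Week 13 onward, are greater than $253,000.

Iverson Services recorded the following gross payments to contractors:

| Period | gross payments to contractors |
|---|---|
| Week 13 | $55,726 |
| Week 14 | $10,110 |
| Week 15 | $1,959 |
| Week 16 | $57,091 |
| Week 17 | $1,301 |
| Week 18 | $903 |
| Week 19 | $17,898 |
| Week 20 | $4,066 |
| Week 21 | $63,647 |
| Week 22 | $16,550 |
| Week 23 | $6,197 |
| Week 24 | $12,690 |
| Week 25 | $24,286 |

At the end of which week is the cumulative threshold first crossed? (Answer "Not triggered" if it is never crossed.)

Through Week 13: $55,726
Through Week 14: $65,836
Through Week 15: $67,795
Through Week 16: $124,886
Through Week 17: $126,187
Through Week 18: $127,090
Through Week 19: $144,988
Through Week 20: $149,054
Through Week 21: $212,701
Through Week 22: $229,251
Through Week 23: $235,448
Through Week 24: $248,138
Through Week 25: $272,424 ← exceeds threshold

Week 25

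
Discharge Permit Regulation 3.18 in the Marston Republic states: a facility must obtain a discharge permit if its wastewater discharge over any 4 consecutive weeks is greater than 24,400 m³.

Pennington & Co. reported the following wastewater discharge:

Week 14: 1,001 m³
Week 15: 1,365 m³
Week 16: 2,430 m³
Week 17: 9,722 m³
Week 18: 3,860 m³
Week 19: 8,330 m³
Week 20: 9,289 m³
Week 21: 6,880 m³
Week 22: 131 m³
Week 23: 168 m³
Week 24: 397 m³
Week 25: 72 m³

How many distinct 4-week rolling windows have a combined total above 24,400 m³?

Week 14–Week 17: 1,001 m³ + 1,365 m³ + 2,430 m³ + 9,722 m³ = 14,518 m³ (under)
Week 15–Week 18: 1,365 m³ + 2,430 m³ + 9,722 m³ + 3,860 m³ = 17,377 m³ (under)
Week 16–Week 19: 2,430 m³ + 9,722 m³ + 3,860 m³ + 8,330 m³ = 24,342 m³ (under)
Week 17–Week 20: 9,722 m³ + 3,860 m³ + 8,330 m³ + 9,289 m³ = 31,201 m³ (over)
Week 18–Week 21: 3,860 m³ + 8,330 m³ + 9,289 m³ + 6,880 m³ = 28,359 m³ (over)
Week 19–Week 22: 8,330 m³ + 9,289 m³ + 6,880 m³ + 131 m³ = 24,630 m³ (over)
Week 20–Week 23: 9,289 m³ + 6,880 m³ + 131 m³ + 168 m³ = 16,468 m³ (under)
Week 21–Week 24: 6,880 m³ + 131 m³ + 168 m³ + 397 m³ = 7,576 m³ (under)
Week 22–Week 25: 131 m³ + 168 m³ + 397 m³ + 72 m³ = 768 m³ (under)
3 windows exceed the threshold.

3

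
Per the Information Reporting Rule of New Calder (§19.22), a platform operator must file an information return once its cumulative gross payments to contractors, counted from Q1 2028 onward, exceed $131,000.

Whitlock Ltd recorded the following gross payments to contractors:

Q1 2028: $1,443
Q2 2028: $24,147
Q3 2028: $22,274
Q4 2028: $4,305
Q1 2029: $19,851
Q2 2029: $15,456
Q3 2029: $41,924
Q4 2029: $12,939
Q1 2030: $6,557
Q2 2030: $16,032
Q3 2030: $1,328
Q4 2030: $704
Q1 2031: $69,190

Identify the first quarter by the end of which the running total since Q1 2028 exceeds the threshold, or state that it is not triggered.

Through Q1 2028: $1,443
Through Q2 2028: $25,590
Through Q3 2028: $47,864
Through Q4 2028: $52,169
Through Q1 2029: $72,020
Through Q2 2029: $87,476
Through Q3 2029: $129,400
Through Q4 2029: $142,339 ← exceeds threshold

Q4 2029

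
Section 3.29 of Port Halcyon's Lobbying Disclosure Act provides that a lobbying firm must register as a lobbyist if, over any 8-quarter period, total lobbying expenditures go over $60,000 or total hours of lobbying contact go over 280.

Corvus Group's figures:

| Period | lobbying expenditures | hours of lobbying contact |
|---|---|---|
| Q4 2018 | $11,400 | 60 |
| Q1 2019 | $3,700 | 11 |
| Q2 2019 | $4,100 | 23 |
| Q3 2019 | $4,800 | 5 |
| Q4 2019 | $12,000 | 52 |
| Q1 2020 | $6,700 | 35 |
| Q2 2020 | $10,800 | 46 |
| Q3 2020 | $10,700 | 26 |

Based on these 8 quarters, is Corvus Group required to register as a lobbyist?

Yes

Total lobbying expenditures: $11,400 + $3,700 + $4,100 + $4,800 + $12,000 + $6,700 + $10,800 + $10,700 = $64,200 (> $60,000).
Total hours of lobbying contact: 60 + 11 + 23 + 5 + 52 + 35 + 46 + 26 = 258 (≤ 280).
The test is 'or': at least one threshold is exceeded.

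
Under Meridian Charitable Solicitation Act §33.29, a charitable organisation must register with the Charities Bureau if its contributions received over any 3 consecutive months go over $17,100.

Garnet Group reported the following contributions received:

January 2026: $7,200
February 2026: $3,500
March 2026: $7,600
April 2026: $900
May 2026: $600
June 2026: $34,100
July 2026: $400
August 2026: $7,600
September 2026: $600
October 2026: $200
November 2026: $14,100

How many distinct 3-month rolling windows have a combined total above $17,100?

4

January 2026–March 2026: $7,200 + $3,500 + $7,600 = $18,300 (over)
February 2026–April 2026: $3,500 + $7,600 + $900 = $12,000 (under)
March 2026–May 2026: $7,600 + $900 + $600 = $9,100 (under)
April 2026–June 2026: $900 + $600 + $34,100 = $35,600 (over)
May 2026–July 2026: $600 + $34,100 + $400 = $35,100 (over)
June 2026–August 2026: $34,100 + $400 + $7,600 = $42,100 (over)
July 2026–September 2026: $400 + $7,600 + $600 = $8,600 (under)
August 2026–October 2026: $7,600 + $600 + $200 = $8,400 (under)
September 2026–November 2026: $600 + $200 + $14,100 = $14,900 (under)
4 windows exceed the threshold.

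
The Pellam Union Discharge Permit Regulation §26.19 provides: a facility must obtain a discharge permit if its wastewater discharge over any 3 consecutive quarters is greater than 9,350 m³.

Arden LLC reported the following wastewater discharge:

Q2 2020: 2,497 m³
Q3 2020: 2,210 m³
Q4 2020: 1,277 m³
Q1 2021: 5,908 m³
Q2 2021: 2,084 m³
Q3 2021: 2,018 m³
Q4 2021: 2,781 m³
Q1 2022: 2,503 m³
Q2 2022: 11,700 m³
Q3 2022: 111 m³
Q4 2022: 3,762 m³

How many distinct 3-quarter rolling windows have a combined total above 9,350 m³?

5

Q2 2020–Q4 2020: 2,497 m³ + 2,210 m³ + 1,277 m³ = 5,984 m³ (under)
Q3 2020–Q1 2021: 2,210 m³ + 1,277 m³ + 5,908 m³ = 9,395 m³ (over)
Q4 2020–Q2 2021: 1,277 m³ + 5,908 m³ + 2,084 m³ = 9,269 m³ (under)
Q1 2021–Q3 2021: 5,908 m³ + 2,084 m³ + 2,018 m³ = 10,010 m³ (over)
Q2 2021–Q4 2021: 2,084 m³ + 2,018 m³ + 2,781 m³ = 6,883 m³ (under)
Q3 2021–Q1 2022: 2,018 m³ + 2,781 m³ + 2,503 m³ = 7,302 m³ (under)
Q4 2021–Q2 2022: 2,781 m³ + 2,503 m³ + 11,700 m³ = 16,984 m³ (over)
Q1 2022–Q3 2022: 2,503 m³ + 11,700 m³ + 111 m³ = 14,314 m³ (over)
Q2 2022–Q4 2022: 11,700 m³ + 111 m³ + 3,762 m³ = 15,573 m³ (over)
5 windows exceed the threshold.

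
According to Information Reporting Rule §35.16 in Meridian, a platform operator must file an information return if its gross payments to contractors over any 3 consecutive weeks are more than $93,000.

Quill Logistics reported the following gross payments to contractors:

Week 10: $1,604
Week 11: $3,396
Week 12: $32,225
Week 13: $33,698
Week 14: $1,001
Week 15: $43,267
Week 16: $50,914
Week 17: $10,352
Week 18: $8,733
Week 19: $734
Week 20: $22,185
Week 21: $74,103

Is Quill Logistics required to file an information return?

Week 10–Week 12: $1,604 + $3,396 + $32,225 = $37,225 (under)
Week 11–Week 13: $3,396 + $32,225 + $33,698 = $69,319 (under)
Week 12–Week 14: $32,225 + $33,698 + $1,001 = $66,924 (under)
Week 13–Week 15: $33,698 + $1,001 + $43,267 = $77,966 (under)
Week 14–Week 16: $1,001 + $43,267 + $50,914 = $95,182 (over)
Week 15–Week 17: $43,267 + $50,914 + $10,352 = $104,533 (over)
Week 16–Week 18: $50,914 + $10,352 + $8,733 = $69,999 (under)
Week 17–Week 19: $10,352 + $8,733 + $734 = $19,819 (under)
Week 18–Week 20: $8,733 + $734 + $22,185 = $31,652 (under)
Week 19–Week 21: $734 + $22,185 + $74,103 = $97,022 (over)
At least one window exceeds $93,000.

Yes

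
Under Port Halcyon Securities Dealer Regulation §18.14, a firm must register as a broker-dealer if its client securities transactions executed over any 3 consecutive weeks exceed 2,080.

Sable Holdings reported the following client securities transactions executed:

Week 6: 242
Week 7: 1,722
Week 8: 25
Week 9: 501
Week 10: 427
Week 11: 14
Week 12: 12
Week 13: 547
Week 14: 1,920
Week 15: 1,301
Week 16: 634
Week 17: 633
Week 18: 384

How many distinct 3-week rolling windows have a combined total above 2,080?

Week 6–Week 8: 242 + 1,722 + 25 = 1,989 (under)
Week 7–Week 9: 1,722 + 25 + 501 = 2,248 (over)
Week 8–Week 10: 25 + 501 + 427 = 953 (under)
Week 9–Week 11: 501 + 427 + 14 = 942 (under)
Week 10–Week 12: 427 + 14 + 12 = 453 (under)
Week 11–Week 13: 14 + 12 + 547 = 573 (under)
Week 12–Week 14: 12 + 547 + 1,920 = 2,479 (over)
Week 13–Week 15: 547 + 1,920 + 1,301 = 3,768 (over)
Week 14–Week 16: 1,920 + 1,301 + 634 = 3,855 (over)
Week 15–Week 17: 1,301 + 634 + 633 = 2,568 (over)
Week 16–Week 18: 634 + 633 + 384 = 1,651 (under)
5 windows exceed the threshold.

5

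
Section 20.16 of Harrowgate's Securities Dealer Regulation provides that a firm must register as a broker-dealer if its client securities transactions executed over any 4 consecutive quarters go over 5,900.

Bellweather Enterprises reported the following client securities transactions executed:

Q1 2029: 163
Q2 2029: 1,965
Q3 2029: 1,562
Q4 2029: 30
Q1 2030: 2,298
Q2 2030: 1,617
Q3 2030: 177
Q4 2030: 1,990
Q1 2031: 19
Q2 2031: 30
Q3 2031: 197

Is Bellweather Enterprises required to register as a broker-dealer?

Q1 2029–Q4 2029: 163 + 1,965 + 1,562 + 30 = 3,720 (under)
Q2 2029–Q1 2030: 1,965 + 1,562 + 30 + 2,298 = 5,855 (under)
Q3 2029–Q2 2030: 1,562 + 30 + 2,298 + 1,617 = 5,507 (under)
Q4 2029–Q3 2030: 30 + 2,298 + 1,617 + 177 = 4,122 (under)
Q1 2030–Q4 2030: 2,298 + 1,617 + 177 + 1,990 = 6,082 (over)
Q2 2030–Q1 2031: 1,617 + 177 + 1,990 + 19 = 3,803 (under)
Q3 2030–Q2 2031: 177 + 1,990 + 19 + 30 = 2,216 (under)
Q4 2030–Q3 2031: 1,990 + 19 + 30 + 197 = 2,236 (under)
At least one window exceeds 5,900.

Yes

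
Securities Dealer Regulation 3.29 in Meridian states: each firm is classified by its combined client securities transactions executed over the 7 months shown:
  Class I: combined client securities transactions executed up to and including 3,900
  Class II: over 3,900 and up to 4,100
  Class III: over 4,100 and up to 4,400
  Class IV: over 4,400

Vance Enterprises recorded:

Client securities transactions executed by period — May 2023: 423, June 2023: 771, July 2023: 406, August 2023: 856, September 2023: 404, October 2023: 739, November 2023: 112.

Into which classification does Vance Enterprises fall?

Combined client securities transactions executed: 423 + 771 + 406 + 856 + 404 + 739 + 112 = 3,711.
3,711 ≤ 3,900, so Class I applies.

Class I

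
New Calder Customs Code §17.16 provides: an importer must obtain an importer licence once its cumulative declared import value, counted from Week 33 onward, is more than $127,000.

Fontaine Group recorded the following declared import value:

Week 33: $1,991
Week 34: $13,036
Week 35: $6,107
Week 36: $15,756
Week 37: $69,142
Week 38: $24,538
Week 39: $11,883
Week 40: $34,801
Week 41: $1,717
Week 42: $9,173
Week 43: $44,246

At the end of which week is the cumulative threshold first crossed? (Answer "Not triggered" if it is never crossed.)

Week 38

Through Week 33: $1,991
Through Week 34: $15,027
Through Week 35: $21,134
Through Week 36: $36,890
Through Week 37: $106,032
Through Week 38: $130,570 ← exceeds threshold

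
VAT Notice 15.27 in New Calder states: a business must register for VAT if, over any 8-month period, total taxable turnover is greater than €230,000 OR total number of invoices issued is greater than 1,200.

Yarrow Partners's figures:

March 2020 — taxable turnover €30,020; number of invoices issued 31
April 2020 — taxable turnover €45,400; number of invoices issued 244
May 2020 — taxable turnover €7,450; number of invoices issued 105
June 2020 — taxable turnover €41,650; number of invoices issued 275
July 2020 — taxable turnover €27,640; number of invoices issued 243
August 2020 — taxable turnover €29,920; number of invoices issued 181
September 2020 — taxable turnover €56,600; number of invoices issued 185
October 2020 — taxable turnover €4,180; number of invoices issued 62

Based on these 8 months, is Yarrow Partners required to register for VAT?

Yes

Total taxable turnover: €30,020 + €45,400 + €7,450 + €41,650 + €27,640 + €29,920 + €56,600 + €4,180 = €242,860 (> €230,000).
Total number of invoices issued: 31 + 244 + 105 + 275 + 243 + 181 + 185 + 62 = 1,326 (> 1,200).
The test is 'or': at least one threshold is exceeded.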